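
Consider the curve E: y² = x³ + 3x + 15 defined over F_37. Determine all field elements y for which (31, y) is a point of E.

x³ + 3x + 15 = 29899 ≡ 3 (mod 37).
Square roots of 3 mod 37: 15 and 22 (since 15² = 225 ≡ 3).

15, 22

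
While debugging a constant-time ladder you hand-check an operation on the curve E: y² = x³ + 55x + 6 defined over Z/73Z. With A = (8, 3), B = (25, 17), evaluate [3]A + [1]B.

First 3A:
Repeated addition: build up to 3A.
2A: tangent at (8, 3): λ = (3·8² + 55)/(2·3) ≡ 28/6. 6⁻¹ ≡ 61 (mod 73), so λ ≡ 28·61 ≡ 29.
  x = λ² - 8 - 8 = 841 - 16 ≡ 22; y = λ·(8 - 22) - 3 ≡ 29. → (22, 29)
3A: (22, 29) + (8, 3). λ = (3 - 29)/(8 - 22) ≡ 47/59 mod 73. 59⁻¹ ≡ 26 (mod 73), so λ ≡ 54.
  x = λ² - 22 - 8 = 2916 - 30 ≡ 39; y = λ·(22 - 39) - 29 ≡ 2. → (39, 2)
3A = (39, 2).
Finally 3A + B:
(39, 2) + (25, 17). λ = (17 - 2)/(25 - 39) ≡ 15/59 mod 73. 59⁻¹ ≡ 26 (mod 73), so λ ≡ 25.
  x = λ² - 39 - 25 = 625 - 64 ≡ 50; y = λ·(39 - 50) - 2 ≡ 15. → (50, 15)

(50, 15)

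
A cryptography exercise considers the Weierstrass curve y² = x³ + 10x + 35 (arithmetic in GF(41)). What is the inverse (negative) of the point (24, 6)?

-(24, 6) = (24, -6 mod 41) = (24, 35).

(24, 35)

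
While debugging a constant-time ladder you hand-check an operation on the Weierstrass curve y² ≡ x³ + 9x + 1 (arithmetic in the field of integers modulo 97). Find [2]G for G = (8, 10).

(77, 58)

tangent at (8, 10): λ = (3·8² + 9)/(2·10) ≡ 7/20. 20⁻¹ ≡ 34 (mod 97), so λ ≡ 7·34 ≡ 44.
  x = λ² - 8 - 8 = 1936 - 16 ≡ 77; y = λ·(8 - 77) - 10 ≡ 58. → (77, 58)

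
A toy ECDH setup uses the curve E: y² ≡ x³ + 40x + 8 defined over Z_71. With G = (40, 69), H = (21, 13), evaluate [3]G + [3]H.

First 3G:
Repeated addition: build up to 3G.
2G: tangent at (40, 69): λ = (3·40² + 40)/(2·69) ≡ 12/67. 67⁻¹ ≡ 53 (mod 71), so λ ≡ 12·53 ≡ 68.
  x = λ² - 40 - 40 = 4624 - 80 ≡ 0; y = λ·(40 - 0) - 69 ≡ 24. → (0, 24)
3G: (0, 24) + (40, 69). λ = (69 - 24)/(40 - 0) ≡ 45/40 mod 71. 40⁻¹ ≡ 16 (mod 71), so λ ≡ 10.
  x = λ² - 0 - 40 = 100 - 40 ≡ 60; y = λ·(0 - 60) - 24 ≡ 15. → (60, 15)
3G = (60, 15).
Next 3H:
Repeated addition: build up to 3H.
2H: tangent at (21, 13): λ = (3·21² + 40)/(2·13) ≡ 14/26. 26⁻¹ ≡ 41 (mod 71), so λ ≡ 14·41 ≡ 6.
  x = λ² - 21 - 21 = 36 - 42 ≡ 65; y = λ·(21 - 65) - 13 ≡ 7. → (65, 7)
3H: (65, 7) + (21, 13). λ = (13 - 7)/(21 - 65) ≡ 6/27 mod 71. 27⁻¹ ≡ 50 (mod 71) since 27·50 = 1350 ≡ 1, so λ ≡ 16.
  x = λ² - 65 - 21 = 256 - 86 ≡ 28; y = λ·(65 - 28) - 7 ≡ 17. → (28, 17)
3H = (28, 17).
Finally 3G + 3H:
(60, 15) + (28, 17). λ = (17 - 15)/(28 - 60) ≡ 2/39 mod 71. 39⁻¹ ≡ 51 (mod 71) since 39·51 = 1989 ≡ 1, so λ ≡ 31.
  x = λ² - 60 - 28 = 961 - 88 ≡ 21; y = λ·(60 - 21) - 15 ≡ 58. → (21, 58)

(21, 58)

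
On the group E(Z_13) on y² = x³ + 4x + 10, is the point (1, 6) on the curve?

no

y² = 6² ≡ 10; x³ + 4x + 10 = 15 ≡ 2 (mod 13). 10 ≠ 2.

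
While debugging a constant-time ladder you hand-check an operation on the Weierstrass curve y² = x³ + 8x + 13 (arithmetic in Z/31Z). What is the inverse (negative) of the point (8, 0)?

-(8, 0) = (8, -0 mod 31) = (8, 0).

(8, 0)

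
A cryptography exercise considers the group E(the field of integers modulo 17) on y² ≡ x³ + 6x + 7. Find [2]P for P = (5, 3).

(15, 15)

tangent at (5, 3): λ = (3·5² + 6)/(2·3) ≡ 13/6. 6⁻¹ ≡ 3 (mod 17) since 6·3 = 18 ≡ 1, so λ ≡ 13·3 ≡ 5.
  x = λ² - 5 - 5 = 25 - 10 ≡ 15; y = λ·(5 - 15) - 3 ≡ 15. → (15, 15)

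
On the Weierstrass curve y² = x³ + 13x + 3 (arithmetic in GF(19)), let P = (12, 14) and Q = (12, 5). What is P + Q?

The two points share x = 12 and their y-coordinates satisfy 14 + 5 ≡ 0 (mod 19), so they are inverses. Their sum is 𝒪.

O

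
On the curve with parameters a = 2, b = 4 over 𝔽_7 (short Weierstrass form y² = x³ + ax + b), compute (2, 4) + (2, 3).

The two points share x = 2 and their y-coordinates satisfy 4 + 3 ≡ 0 (mod 7), so they are inverses. Their sum is ∞.

O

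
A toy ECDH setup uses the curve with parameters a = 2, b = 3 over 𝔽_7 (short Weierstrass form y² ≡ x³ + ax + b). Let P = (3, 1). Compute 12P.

Repeated addition: build up to 12P.
2P: tangent at (3, 1): λ = (3·3² + 2)/(2·1) ≡ 1/2. 2⁻¹ ≡ 4 (mod 7), so λ ≡ 1·4 ≡ 4.
  x = λ² - 3 - 3 = 16 - 6 ≡ 3; y = λ·(3 - 3) - 1 ≡ 6. → (3, 6)
3P: (3, 6) + (3, 1): same x and y₁ ≡ -y₂, so the sum is 𝒪.
4P: 𝒪 + (3, 1) = (3, 1) (identity).
5P: tangent at (3, 1): λ = (3·3² + 2)/(2·1) ≡ 1/2. 2⁻¹ ≡ 4 (mod 7) since 2·4 = 8 ≡ 1, so λ ≡ 1·4 ≡ 4.
  x = λ² - 3 - 3 = 16 - 6 ≡ 3; y = λ·(3 - 3) - 1 ≡ 6. → (3, 6)
6P: (3, 6) + (3, 1): same x and y₁ ≡ -y₂, so the sum is 𝒪.
7P: 𝒪 + (3, 1) = (3, 1) (identity).
8P: tangent at (3, 1): λ = (3·3² + 2)/(2·1) ≡ 1/2. 2⁻¹ ≡ 4 (mod 7), so λ ≡ 1·4 ≡ 4.
  x = λ² - 3 - 3 = 16 - 6 ≡ 3; y = λ·(3 - 3) - 1 ≡ 6. → (3, 6)
9P: (3, 6) + (3, 1): same x and y₁ ≡ -y₂, so the sum is 𝒪.
10P: 𝒪 + (3, 1) = (3, 1) (identity).
11P: tangent at (3, 1): λ = (3·3² + 2)/(2·1) ≡ 1/2. 2⁻¹ ≡ 4 (mod 7), so λ ≡ 1·4 ≡ 4.
  x = λ² - 3 - 3 = 16 - 6 ≡ 3; y = λ·(3 - 3) - 1 ≡ 6. → (3, 6)
12P: (3, 6) + (3, 1): same x and y₁ ≡ -y₂, so the sum is 𝒪.

O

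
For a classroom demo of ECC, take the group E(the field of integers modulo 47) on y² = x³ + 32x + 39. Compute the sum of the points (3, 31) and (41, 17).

(6, 27)

(3, 31) + (41, 17). λ = (17 - 31)/(41 - 3) ≡ 33/38 mod 47. 38⁻¹ ≡ 26 (mod 47) since 38·26 = 988 ≡ 1, so λ ≡ 12.
  x = λ² - 3 - 41 = 144 - 44 ≡ 6; y = λ·(3 - 6) - 31 ≡ 27. → (6, 27)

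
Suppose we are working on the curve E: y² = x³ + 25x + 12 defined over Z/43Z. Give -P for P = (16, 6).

(16, 37)

-(16, 6) = (16, -6 mod 43) = (16, 37).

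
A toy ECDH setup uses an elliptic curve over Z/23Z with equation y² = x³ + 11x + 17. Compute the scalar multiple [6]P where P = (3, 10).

Repeated addition: build up to 6P.
2P: tangent at (3, 10): λ = (3·3² + 11)/(2·10) ≡ 15/20. 20⁻¹ ≡ 15 (mod 23), so λ ≡ 15·15 ≡ 18.
  x = λ² - 3 - 3 = 324 - 6 ≡ 19; y = λ·(3 - 19) - 10 ≡ 1. → (19, 1)
3P: (19, 1) + (3, 10). λ = (10 - 1)/(3 - 19) ≡ 9/7 mod 23. 7⁻¹ ≡ 10 (mod 23), so λ ≡ 21.
  x = λ² - 19 - 3 = 441 - 22 ≡ 5; y = λ·(19 - 5) - 1 ≡ 17. → (5, 17)
4P: (5, 17) + (3, 10). λ = (10 - 17)/(3 - 5) ≡ 16/21 mod 23. 21⁻¹ ≡ 11 (mod 23), so λ ≡ 15.
  x = λ² - 5 - 3 = 225 - 8 ≡ 10; y = λ·(5 - 10) - 17 ≡ 0. → (10, 0)
5P: (10, 0) + (3, 10). λ = (10 - 0)/(3 - 10) ≡ 10/16 mod 23. 16⁻¹ ≡ 13 (mod 23) since 16·13 = 208 ≡ 1, so λ ≡ 15.
  x = λ² - 10 - 3 = 225 - 13 ≡ 5; y = λ·(10 - 5) - 0 ≡ 6. → (5, 6)
6P: (5, 6) + (3, 10). λ = (10 - 6)/(3 - 5) ≡ 4/21 mod 23. 21⁻¹ ≡ 11 (mod 23), so λ ≡ 21.
  x = λ² - 5 - 3 = 441 - 8 ≡ 19; y = λ·(5 - 19) - 6 ≡ 22. → (19, 22)

(19, 22)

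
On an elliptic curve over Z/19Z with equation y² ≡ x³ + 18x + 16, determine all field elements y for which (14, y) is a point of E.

none

x³ + 18x + 16 = 3012 ≡ 10 (mod 19).
10 is a non-residue mod 19; no y exists.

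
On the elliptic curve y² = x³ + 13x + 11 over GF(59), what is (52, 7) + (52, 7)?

tangent at (52, 7): λ = (3·52² + 13)/(2·7) ≡ 42/14. 14⁻¹ ≡ 38 (mod 59) since 14·38 = 532 ≡ 1, so λ ≡ 42·38 ≡ 3.
  x = λ² - 52 - 52 = 9 - 104 ≡ 23; y = λ·(52 - 23) - 7 ≡ 21. → (23, 21)

(23, 21)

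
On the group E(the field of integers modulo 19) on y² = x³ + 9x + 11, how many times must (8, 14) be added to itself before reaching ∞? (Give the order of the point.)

2P: tangent at (8, 14): λ = (3·8² + 9)/(2·14) ≡ 11/9. 9⁻¹ ≡ 17 (mod 19) since 9·17 = 153 ≡ 1, so λ ≡ 11·17 ≡ 16.
  x = λ² - 8 - 8 = 256 - 16 ≡ 12; y = λ·(8 - 12) - 14 ≡ 17. → (12, 17)
3P: (12, 17) + (8, 14). λ = (14 - 17)/(8 - 12) ≡ 16/15 mod 19. 15⁻¹ ≡ 14 (mod 19) since 15·14 = 210 ≡ 1, so λ ≡ 15.
  x = λ² - 12 - 8 = 225 - 20 ≡ 15; y = λ·(12 - 15) - 17 ≡ 14. → (15, 14)
4P: (15, 14) + (8, 14). λ = (14 - 14)/(8 - 15) ≡ 0/12 mod 19. 12⁻¹ ≡ 8 (mod 19), so λ ≡ 0.
  x = λ² - 15 - 8 = 0 - 23 ≡ 15; y = λ·(15 - 15) - 14 ≡ 5. → (15, 5)
5P: (15, 5) + (8, 14). λ = (14 - 5)/(8 - 15) ≡ 9/12 mod 19. 12⁻¹ ≡ 8 (mod 19) since 12·8 = 96 ≡ 1, so λ ≡ 15.
  x = λ² - 15 - 8 = 225 - 23 ≡ 12; y = λ·(15 - 12) - 5 ≡ 2. → (12, 2)
6P: (12, 2) + (8, 14). λ = (14 - 2)/(8 - 12) ≡ 12/15 mod 19. 15⁻¹ ≡ 14 (mod 19) since 15·14 = 210 ≡ 1, so λ ≡ 16.
  x = λ² - 12 - 8 = 256 - 20 ≡ 8; y = λ·(12 - 8) - 2 ≡ 5. → (8, 5)
7P: (8, 5) + (8, 14): same x and y₁ ≡ -y₂, so the sum is ∞.
7P = ∞, so the order is 7.

7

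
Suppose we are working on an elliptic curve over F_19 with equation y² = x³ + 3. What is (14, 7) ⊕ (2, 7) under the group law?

(3, 12)

(14, 7) + (2, 7). λ = (7 - 7)/(2 - 14) ≡ 0/7 mod 19. 7⁻¹ ≡ 11 (mod 19), so λ ≡ 0.
  x = λ² - 14 - 2 = 0 - 16 ≡ 3; y = λ·(14 - 3) - 7 ≡ 12. → (3, 12)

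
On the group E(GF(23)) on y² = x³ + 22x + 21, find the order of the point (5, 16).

9

2P: tangent at (5, 16): λ = (3·5² + 22)/(2·16) ≡ 5/9. 9⁻¹ ≡ 18 (mod 23) since 9·18 = 162 ≡ 1, so λ ≡ 5·18 ≡ 21.
  x = λ² - 5 - 5 = 441 - 10 ≡ 17; y = λ·(5 - 17) - 16 ≡ 8. → (17, 8)
3P: (17, 8) + (5, 16). λ = (16 - 8)/(5 - 17) ≡ 8/11 mod 23. 11⁻¹ ≡ 21 (mod 23), so λ ≡ 7.
  x = λ² - 17 - 5 = 49 - 22 ≡ 4; y = λ·(17 - 4) - 8 ≡ 14. → (4, 14)
4P: (4, 14) + (5, 16). λ = (16 - 14)/(5 - 4) ≡ 2/1 mod 23. 1⁻¹ ≡ 1 (mod 23), so λ ≡ 2.
  x = λ² - 4 - 5 = 4 - 9 ≡ 18; y = λ·(4 - 18) - 14 ≡ 4. → (18, 4)
5P: (18, 4) + (5, 16). λ = (16 - 4)/(5 - 18) ≡ 12/10 mod 23. 10⁻¹ ≡ 7 (mod 23) since 10·7 = 70 ≡ 1, so λ ≡ 15.
  x = λ² - 18 - 5 = 225 - 23 ≡ 18; y = λ·(18 - 18) - 4 ≡ 19. → (18, 19)
6P: (18, 19) + (5, 16). λ = (16 - 19)/(5 - 18) ≡ 20/10 mod 23. 10⁻¹ ≡ 7 (mod 23), so λ ≡ 2.
  x = λ² - 18 - 5 = 4 - 23 ≡ 4; y = λ·(18 - 4) - 19 ≡ 9. → (4, 9)
7P: (4, 9) + (5, 16). λ = (16 - 9)/(5 - 4) ≡ 7/1 mod 23. 1⁻¹ ≡ 1 (mod 23), so λ ≡ 7.
  x = λ² - 4 - 5 = 49 - 9 ≡ 17; y = λ·(4 - 17) - 9 ≡ 15. → (17, 15)
8P: (17, 15) + (5, 16). λ = (16 - 15)/(5 - 17) ≡ 1/11 mod 23. 11⁻¹ ≡ 21 (mod 23), so λ ≡ 21.
  x = λ² - 17 - 5 = 441 - 22 ≡ 5; y = λ·(17 - 5) - 15 ≡ 7. → (5, 7)
9P: (5, 7) + (5, 16): same x and y₁ ≡ -y₂, so the sum is ∞.
9P = ∞, so the order is 9.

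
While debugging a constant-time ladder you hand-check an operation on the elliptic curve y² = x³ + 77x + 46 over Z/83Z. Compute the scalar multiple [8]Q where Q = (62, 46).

(23, 66)

Double-and-add on 8 = (1000)₂. Start with Q = (62, 46) for the leading 1-bit.
double: tangent at (62, 46): λ = (3·62² + 77)/(2·46) ≡ 72/9. 9⁻¹ ≡ 37 (mod 83) since 9·37 = 333 ≡ 1, so λ ≡ 72·37 ≡ 8.
  x = λ² - 62 - 62 = 64 - 124 ≡ 23; y = λ·(62 - 23) - 46 ≡ 17. → (23, 17)
double: tangent at (23, 17): λ = (3·23² + 77)/(2·17) ≡ 4/34. 34⁻¹ ≡ 22 (mod 83) since 34·22 = 748 ≡ 1, so λ ≡ 4·22 ≡ 5.
  x = λ² - 23 - 23 = 25 - 46 ≡ 62; y = λ·(23 - 62) - 17 ≡ 37. → (62, 37)
double: tangent at (62, 37): λ = (3·62² + 77)/(2·37) ≡ 72/74. 74⁻¹ ≡ 46 (mod 83), so λ ≡ 72·46 ≡ 75.
  x = λ² - 62 - 62 = 5625 - 124 ≡ 23; y = λ·(62 - 23) - 37 ≡ 66. → (23, 66)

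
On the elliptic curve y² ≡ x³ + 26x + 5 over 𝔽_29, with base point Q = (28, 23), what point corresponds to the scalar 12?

Repeated addition: build up to 12Q.
2Q: tangent at (28, 23): λ = (3·28² + 26)/(2·23) ≡ 0/17. 17⁻¹ ≡ 12 (mod 29), so λ ≡ 0·12 ≡ 0.
  x = λ² - 28 - 28 = 0 - 56 ≡ 2; y = λ·(28 - 2) - 23 ≡ 6. → (2, 6)
3Q: (2, 6) + (28, 23). λ = (23 - 6)/(28 - 2) ≡ 17/26 mod 29. 26⁻¹ ≡ 19 (mod 29) since 26·19 = 494 ≡ 1, so λ ≡ 4.
  x = λ² - 2 - 28 = 16 - 30 ≡ 15; y = λ·(2 - 15) - 6 ≡ 0. → (15, 0)
4Q: (15, 0) + (28, 23). λ = (23 - 0)/(28 - 15) ≡ 23/13 mod 29. 13⁻¹ ≡ 9 (mod 29) since 13·9 = 117 ≡ 1, so λ ≡ 4.
  x = λ² - 15 - 28 = 16 - 43 ≡ 2; y = λ·(15 - 2) - 0 ≡ 23. → (2, 23)
5Q: (2, 23) + (28, 23). λ = (23 - 23)/(28 - 2) ≡ 0/26 mod 29. 26⁻¹ ≡ 19 (mod 29) since 26·19 = 494 ≡ 1, so λ ≡ 0.
  x = λ² - 2 - 28 = 0 - 30 ≡ 28; y = λ·(2 - 28) - 23 ≡ 6. → (28, 6)
6Q: (28, 6) + (28, 23): same x and y₁ ≡ -y₂, so the sum is 𝒪.
7Q: 𝒪 + (28, 23) = (28, 23) (identity).
8Q: tangent at (28, 23): λ = (3·28² + 26)/(2·23) ≡ 0/17. 17⁻¹ ≡ 12 (mod 29), so λ ≡ 0·12 ≡ 0.
  x = λ² - 28 - 28 = 0 - 56 ≡ 2; y = λ·(28 - 2) - 23 ≡ 6. → (2, 6)
9Q: (2, 6) + (28, 23). λ = (23 - 6)/(28 - 2) ≡ 17/26 mod 29. 26⁻¹ ≡ 19 (mod 29), so λ ≡ 4.
  x = λ² - 2 - 28 = 16 - 30 ≡ 15; y = λ·(2 - 15) - 6 ≡ 0. → (15, 0)
10Q: (15, 0) + (28, 23). λ = (23 - 0)/(28 - 15) ≡ 23/13 mod 29. 13⁻¹ ≡ 9 (mod 29), so λ ≡ 4.
  x = λ² - 15 - 28 = 16 - 43 ≡ 2; y = λ·(15 - 2) - 0 ≡ 23. → (2, 23)
11Q: (2, 23) + (28, 23). λ = (23 - 23)/(28 - 2) ≡ 0/26 mod 29. 26⁻¹ ≡ 19 (mod 29), so λ ≡ 0.
  x = λ² - 2 - 28 = 0 - 30 ≡ 28; y = λ·(2 - 28) - 23 ≡ 6. → (28, 6)
12Q: (28, 6) + (28, 23): same x and y₁ ≡ -y₂, so the sum is 𝒪.

O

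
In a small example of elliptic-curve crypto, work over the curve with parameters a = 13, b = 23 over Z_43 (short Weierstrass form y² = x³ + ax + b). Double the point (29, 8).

(6, 4)

tangent at (29, 8): λ = (3·29² + 13)/(2·8) ≡ 42/16. 16⁻¹ ≡ 35 (mod 43) since 16·35 = 560 ≡ 1, so λ ≡ 42·35 ≡ 8.
  x = λ² - 29 - 29 = 64 - 58 ≡ 6; y = λ·(29 - 6) - 8 ≡ 4. → (6, 4)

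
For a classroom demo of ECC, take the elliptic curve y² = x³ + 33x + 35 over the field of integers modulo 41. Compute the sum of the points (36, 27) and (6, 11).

(36, 27) + (6, 11). λ = (11 - 27)/(6 - 36) ≡ 25/11 mod 41. 11⁻¹ ≡ 15 (mod 41) since 11·15 = 165 ≡ 1, so λ ≡ 6.
  x = λ² - 36 - 6 = 36 - 42 ≡ 35; y = λ·(36 - 35) - 27 ≡ 20. → (35, 20)

(35, 20)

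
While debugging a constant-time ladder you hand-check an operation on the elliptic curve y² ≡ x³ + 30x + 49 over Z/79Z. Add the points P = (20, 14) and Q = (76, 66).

(20, 14) + (76, 66). λ = (66 - 14)/(76 - 20) ≡ 52/56 mod 79. 56⁻¹ ≡ 24 (mod 79) since 56·24 = 1344 ≡ 1, so λ ≡ 63.
  x = λ² - 20 - 76 = 3969 - 96 ≡ 2; y = λ·(20 - 2) - 14 ≡ 14. → (2, 14)

(2, 14)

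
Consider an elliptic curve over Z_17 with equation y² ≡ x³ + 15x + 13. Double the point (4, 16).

(11, 9)

tangent at (4, 16): λ = (3·4² + 15)/(2·16) ≡ 12/15. 15⁻¹ ≡ 8 (mod 17), so λ ≡ 12·8 ≡ 11.
  x = λ² - 4 - 4 = 121 - 8 ≡ 11; y = λ·(4 - 11) - 16 ≡ 9. → (11, 9)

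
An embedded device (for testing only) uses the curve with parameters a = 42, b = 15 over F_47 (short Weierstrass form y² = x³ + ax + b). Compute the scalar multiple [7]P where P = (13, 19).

Double-and-add on 7 = (111)₂. Start with P = (13, 19) for the leading 1-bit.
double: tangent at (13, 19): λ = (3·13² + 42)/(2·19) ≡ 32/38. 38⁻¹ ≡ 26 (mod 47), so λ ≡ 32·26 ≡ 33.
  x = λ² - 13 - 13 = 1089 - 26 ≡ 29; y = λ·(13 - 29) - 19 ≡ 17. → (29, 17)
add P: (29, 17) + (13, 19). λ = (19 - 17)/(13 - 29) ≡ 2/31 mod 47. 31⁻¹ ≡ 44 (mod 47), so λ ≡ 41.
  x = λ² - 29 - 13 = 1681 - 42 ≡ 41; y = λ·(29 - 41) - 17 ≡ 8. → (41, 8)
double: tangent at (41, 8): λ = (3·41² + 42)/(2·8) ≡ 9/16. 16⁻¹ ≡ 3 (mod 47), so λ ≡ 9·3 ≡ 27.
  x = λ² - 41 - 41 = 729 - 82 ≡ 36; y = λ·(41 - 36) - 8 ≡ 33. → (36, 33)
add P: (36, 33) + (13, 19). λ = (19 - 33)/(13 - 36) ≡ 33/24 mod 47. 24⁻¹ ≡ 2 (mod 47) since 24·2 = 48 ≡ 1, so λ ≡ 19.
  x = λ² - 36 - 13 = 361 - 49 ≡ 30; y = λ·(36 - 30) - 33 ≡ 34. → (30, 34)

(30, 34)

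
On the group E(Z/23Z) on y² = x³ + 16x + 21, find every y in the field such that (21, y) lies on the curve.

x³ + 16x + 21 = 9618 ≡ 4 (mod 23).
Square roots of 4 mod 23: 2 and 21 (since 2² = 4 ≡ 4).

2, 21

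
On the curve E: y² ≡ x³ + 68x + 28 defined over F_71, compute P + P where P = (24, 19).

tangent at (24, 19): λ = (3·24² + 68)/(2·19) ≡ 21/38. 38⁻¹ ≡ 43 (mod 71) since 38·43 = 1634 ≡ 1, so λ ≡ 21·43 ≡ 51.
  x = λ² - 24 - 24 = 2601 - 48 ≡ 68; y = λ·(24 - 68) - 19 ≡ 9. → (68, 9)

(68, 9)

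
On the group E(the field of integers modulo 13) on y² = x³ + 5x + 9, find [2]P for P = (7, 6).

tangent at (7, 6): λ = (3·7² + 5)/(2·6) ≡ 9/12. 12⁻¹ ≡ 12 (mod 13), so λ ≡ 9·12 ≡ 4.
  x = λ² - 7 - 7 = 16 - 14 ≡ 2; y = λ·(7 - 2) - 6 ≡ 1. → (2, 1)

(2, 1)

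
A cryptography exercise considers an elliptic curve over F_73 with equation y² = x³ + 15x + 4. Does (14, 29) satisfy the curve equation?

yes

y² = 29² ≡ 38; x³ + 15x + 4 = 2958 ≡ 38 (mod 73). 38 = 38.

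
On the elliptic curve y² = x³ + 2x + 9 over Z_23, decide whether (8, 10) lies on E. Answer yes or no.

yes

y² = 10² ≡ 8; x³ + 2x + 9 = 537 ≡ 8 (mod 23). 8 = 8.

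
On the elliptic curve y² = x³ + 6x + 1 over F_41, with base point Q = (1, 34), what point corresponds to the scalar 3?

Repeated addition: build up to 3Q.
2Q: tangent at (1, 34): λ = (3·1² + 6)/(2·34) ≡ 9/27. 27⁻¹ ≡ 38 (mod 41) since 27·38 = 1026 ≡ 1, so λ ≡ 9·38 ≡ 14.
  x = λ² - 1 - 1 = 196 - 2 ≡ 30; y = λ·(1 - 30) - 34 ≡ 11. → (30, 11)
3Q: (30, 11) + (1, 34). λ = (34 - 11)/(1 - 30) ≡ 23/12 mod 41. 12⁻¹ ≡ 24 (mod 41), so λ ≡ 19.
  x = λ² - 30 - 1 = 361 - 31 ≡ 2; y = λ·(30 - 2) - 11 ≡ 29. → (2, 29)

(2, 29)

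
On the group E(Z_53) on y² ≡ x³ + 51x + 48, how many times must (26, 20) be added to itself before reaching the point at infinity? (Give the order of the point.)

2P: tangent at (26, 20): λ = (3·26² + 51)/(2·20) ≡ 12/40. 40⁻¹ ≡ 4 (mod 53) since 40·4 = 160 ≡ 1, so λ ≡ 12·4 ≡ 48.
  x = λ² - 26 - 26 = 2304 - 52 ≡ 26; y = λ·(26 - 26) - 20 ≡ 33. → (26, 33)
3P: (26, 33) + (26, 20): same x and y₁ ≡ -y₂, so the sum is the point at infinity.
3P = the point at infinity, so the order is 3.

3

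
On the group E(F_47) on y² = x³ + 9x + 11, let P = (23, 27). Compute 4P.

Repeated addition: build up to 4P.
2P: tangent at (23, 27): λ = (3·23² + 9)/(2·27) ≡ 45/7. 7⁻¹ ≡ 27 (mod 47), so λ ≡ 45·27 ≡ 40.
  x = λ² - 23 - 23 = 1600 - 46 ≡ 3; y = λ·(23 - 3) - 27 ≡ 21. → (3, 21)
3P: (3, 21) + (23, 27). λ = (27 - 21)/(23 - 3) ≡ 6/20 mod 47. 20⁻¹ ≡ 40 (mod 47) since 20·40 = 800 ≡ 1, so λ ≡ 5.
  x = λ² - 3 - 23 = 25 - 26 ≡ 46; y = λ·(3 - 46) - 21 ≡ 46. → (46, 46)
4P: (46, 46) + (23, 27). λ = (27 - 46)/(23 - 46) ≡ 28/24 mod 47. 24⁻¹ ≡ 2 (mod 47), so λ ≡ 9.
  x = λ² - 46 - 23 = 81 - 69 ≡ 12; y = λ·(46 - 12) - 46 ≡ 25. → (12, 25)

(12, 25)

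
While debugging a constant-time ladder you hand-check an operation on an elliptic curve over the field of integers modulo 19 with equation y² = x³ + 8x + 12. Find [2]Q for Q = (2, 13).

tangent at (2, 13): λ = (3·2² + 8)/(2·13) ≡ 1/7. 7⁻¹ ≡ 11 (mod 19), so λ ≡ 1·11 ≡ 11.
  x = λ² - 2 - 2 = 121 - 4 ≡ 3; y = λ·(2 - 3) - 13 ≡ 14. → (3, 14)

(3, 14)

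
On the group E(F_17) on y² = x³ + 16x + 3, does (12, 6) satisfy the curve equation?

yes

y² = 6² ≡ 2; x³ + 16x + 3 = 1923 ≡ 2 (mod 17). 2 = 2.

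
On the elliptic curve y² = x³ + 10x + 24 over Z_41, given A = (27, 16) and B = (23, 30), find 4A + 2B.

First 4A:
Double-and-add on 4 = (100)₂. Start with A = (27, 16) for the leading 1-bit.
double: tangent at (27, 16): λ = (3·27² + 10)/(2·16) ≡ 24/32. 32⁻¹ ≡ 9 (mod 41), so λ ≡ 24·9 ≡ 11.
  x = λ² - 27 - 27 = 121 - 54 ≡ 26; y = λ·(27 - 26) - 16 ≡ 36. → (26, 36)
double: tangent at (26, 36): λ = (3·26² + 10)/(2·36) ≡ 29/31. 31⁻¹ ≡ 4 (mod 41), so λ ≡ 29·4 ≡ 34.
  x = λ² - 26 - 26 = 1156 - 52 ≡ 38; y = λ·(26 - 38) - 36 ≡ 7. → (38, 7)
4A = (38, 7).
Next 2B:
Repeated addition: build up to 2B.
2B: tangent at (23, 30): λ = (3·23² + 10)/(2·30) ≡ 39/19. 19⁻¹ ≡ 13 (mod 41), so λ ≡ 39·13 ≡ 15.
  x = λ² - 23 - 23 = 225 - 46 ≡ 15; y = λ·(23 - 15) - 30 ≡ 8. → (15, 8)
2B = (15, 8).
Finally 4A + 2B:
(38, 7) + (15, 8). λ = (8 - 7)/(15 - 38) ≡ 1/18 mod 41. 18⁻¹ ≡ 16 (mod 41) since 18·16 = 288 ≡ 1, so λ ≡ 16.
  x = λ² - 38 - 15 = 256 - 53 ≡ 39; y = λ·(38 - 39) - 7 ≡ 18. → (39, 18)

(39, 18)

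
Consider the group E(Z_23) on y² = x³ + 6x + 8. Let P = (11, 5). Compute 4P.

Repeated addition: build up to 4P.
2P: tangent at (11, 5): λ = (3·11² + 6)/(2·5) ≡ 1/10. 10⁻¹ ≡ 7 (mod 23) since 10·7 = 70 ≡ 1, so λ ≡ 1·7 ≡ 7.
  x = λ² - 11 - 11 = 49 - 22 ≡ 4; y = λ·(11 - 4) - 5 ≡ 21. → (4, 21)
3P: (4, 21) + (11, 5). λ = (5 - 21)/(11 - 4) ≡ 7/7 mod 23. 7⁻¹ ≡ 10 (mod 23), so λ ≡ 1.
  x = λ² - 4 - 11 = 1 - 15 ≡ 9; y = λ·(4 - 9) - 21 ≡ 20. → (9, 20)
4P: (9, 20) + (11, 5). λ = (5 - 20)/(11 - 9) ≡ 8/2 mod 23. 2⁻¹ ≡ 12 (mod 23) since 2·12 = 24 ≡ 1, so λ ≡ 4.
  x = λ² - 9 - 11 = 16 - 20 ≡ 19; y = λ·(9 - 19) - 20 ≡ 9. → (19, 9)

(19, 9)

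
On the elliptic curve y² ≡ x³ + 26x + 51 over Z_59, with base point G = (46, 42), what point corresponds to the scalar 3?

Repeated addition: build up to 3G.
2G: tangent at (46, 42): λ = (3·46² + 26)/(2·42) ≡ 2/25. 25⁻¹ ≡ 26 (mod 59), so λ ≡ 2·26 ≡ 52.
  x = λ² - 46 - 46 = 2704 - 92 ≡ 16; y = λ·(46 - 16) - 42 ≡ 43. → (16, 43)
3G: (16, 43) + (46, 42). λ = (42 - 43)/(46 - 16) ≡ 58/30 mod 59. 30⁻¹ ≡ 2 (mod 59), so λ ≡ 57.
  x = λ² - 16 - 46 = 3249 - 62 ≡ 1; y = λ·(16 - 1) - 43 ≡ 45. → (1, 45)

(1, 45)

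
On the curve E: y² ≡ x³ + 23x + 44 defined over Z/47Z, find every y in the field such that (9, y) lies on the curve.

none

x³ + 23x + 44 = 980 ≡ 40 (mod 47).
40 is a non-residue mod 47; no y exists.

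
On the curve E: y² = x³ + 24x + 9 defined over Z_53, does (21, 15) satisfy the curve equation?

y² = 15² ≡ 13; x³ + 24x + 9 = 9774 ≡ 22 (mod 53). 13 ≠ 22.

no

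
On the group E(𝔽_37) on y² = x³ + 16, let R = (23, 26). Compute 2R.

(21, 8)

tangent at (23, 26): λ = (3·23² + 0)/(2·26) ≡ 33/15. 15⁻¹ ≡ 5 (mod 37), so λ ≡ 33·5 ≡ 17.
  x = λ² - 23 - 23 = 289 - 46 ≡ 21; y = λ·(23 - 21) - 26 ≡ 8. → (21, 8)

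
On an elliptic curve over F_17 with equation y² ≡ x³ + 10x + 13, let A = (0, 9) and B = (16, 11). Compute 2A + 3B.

(9, 4)

First 2A:
Repeated addition: build up to 2A.
2A: tangent at (0, 9): λ = (3·0² + 10)/(2·9) ≡ 10/1. 1⁻¹ ≡ 1 (mod 17), so λ ≡ 10·1 ≡ 10.
  x = λ² - 0 - 0 = 100 - 0 ≡ 15; y = λ·(0 - 15) - 9 ≡ 11. → (15, 11)
2A = (15, 11).
Next 3B:
Repeated addition: build up to 3B.
2B: tangent at (16, 11): λ = (3·16² + 10)/(2·11) ≡ 13/5. 5⁻¹ ≡ 7 (mod 17) since 5·7 = 35 ≡ 1, so λ ≡ 13·7 ≡ 6.
  x = λ² - 16 - 16 = 36 - 32 ≡ 4; y = λ·(16 - 4) - 11 ≡ 10. → (4, 10)
3B: (4, 10) + (16, 11). λ = (11 - 10)/(16 - 4) ≡ 1/12 mod 17. 12⁻¹ ≡ 10 (mod 17), so λ ≡ 10.
  x = λ² - 4 - 16 = 100 - 20 ≡ 12; y = λ·(4 - 12) - 10 ≡ 12. → (12, 12)
3B = (12, 12).
Finally 2A + 3B:
(15, 11) + (12, 12). λ = (12 - 11)/(12 - 15) ≡ 1/14 mod 17. 14⁻¹ ≡ 11 (mod 17), so λ ≡ 11.
  x = λ² - 15 - 12 = 121 - 27 ≡ 9; y = λ·(15 - 9) - 11 ≡ 4. → (9, 4)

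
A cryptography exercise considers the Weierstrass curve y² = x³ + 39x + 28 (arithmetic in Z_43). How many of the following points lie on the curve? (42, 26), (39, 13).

1

(42, 26): 26² ≡ 31, rhs ≡ 31 → on.
(39, 13): 13² ≡ 40, rhs ≡ 23 → off.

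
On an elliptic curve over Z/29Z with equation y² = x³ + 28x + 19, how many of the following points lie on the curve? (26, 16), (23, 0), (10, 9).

2

(26, 16): 16² ≡ 24, rhs ≡ 24 → on.
(23, 0): 0² ≡ 0, rhs ≡ 12 → off.
(10, 9): 9² ≡ 23, rhs ≡ 23 → on.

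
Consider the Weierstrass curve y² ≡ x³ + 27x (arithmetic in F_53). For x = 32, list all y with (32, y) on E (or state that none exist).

x³ + 27x + 0 = 33632 ≡ 30 (mod 53).
30 is a non-residue mod 53; no y exists.

none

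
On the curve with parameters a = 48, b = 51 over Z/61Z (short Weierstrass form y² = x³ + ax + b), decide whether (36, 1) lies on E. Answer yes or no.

y² = 1² ≡ 1; x³ + 48x + 51 = 48435 ≡ 1 (mod 61). 1 = 1.

yes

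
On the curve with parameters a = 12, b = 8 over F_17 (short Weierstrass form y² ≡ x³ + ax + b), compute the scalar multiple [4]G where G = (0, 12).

(0, 5)

Repeated addition: build up to 4G.
2G: tangent at (0, 12): λ = (3·0² + 12)/(2·12) ≡ 12/7. 7⁻¹ ≡ 5 (mod 17) since 7·5 = 35 ≡ 1, so λ ≡ 12·5 ≡ 9.
  x = λ² - 0 - 0 = 81 - 0 ≡ 13; y = λ·(0 - 13) - 12 ≡ 7. → (13, 7)
3G: (13, 7) + (0, 12). λ = (12 - 7)/(0 - 13) ≡ 5/4 mod 17. 4⁻¹ ≡ 13 (mod 17), so λ ≡ 14.
  x = λ² - 13 - 0 = 196 - 13 ≡ 13; y = λ·(13 - 13) - 7 ≡ 10. → (13, 10)
4G: (13, 10) + (0, 12). λ = (12 - 10)/(0 - 13) ≡ 2/4 mod 17. 4⁻¹ ≡ 13 (mod 17) since 4·13 = 52 ≡ 1, so λ ≡ 9.
  x = λ² - 13 - 0 = 81 - 13 ≡ 0; y = λ·(13 - 0) - 10 ≡ 5. → (0, 5)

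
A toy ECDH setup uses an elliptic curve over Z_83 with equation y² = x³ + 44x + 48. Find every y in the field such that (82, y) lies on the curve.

13, 70

x³ + 44x + 48 = 555024 ≡ 3 (mod 83).
Square roots of 3 mod 83: 13 and 70 (since 13² = 169 ≡ 3).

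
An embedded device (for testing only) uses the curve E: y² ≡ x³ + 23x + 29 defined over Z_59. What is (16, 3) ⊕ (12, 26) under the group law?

(53, 18)

(16, 3) + (12, 26). λ = (26 - 3)/(12 - 16) ≡ 23/55 mod 59. 55⁻¹ ≡ 44 (mod 59), so λ ≡ 9.
  x = λ² - 16 - 12 = 81 - 28 ≡ 53; y = λ·(16 - 53) - 3 ≡ 18. → (53, 18)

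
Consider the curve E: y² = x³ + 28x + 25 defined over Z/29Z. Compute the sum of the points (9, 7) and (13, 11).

(8, 23)

(9, 7) + (13, 11). λ = (11 - 7)/(13 - 9) ≡ 4/4 mod 29. 4⁻¹ ≡ 22 (mod 29) since 4·22 = 88 ≡ 1, so λ ≡ 1.
  x = λ² - 9 - 13 = 1 - 22 ≡ 8; y = λ·(9 - 8) - 7 ≡ 23. → (8, 23)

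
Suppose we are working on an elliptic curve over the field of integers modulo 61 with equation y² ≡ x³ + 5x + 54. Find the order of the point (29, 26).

8

2P: tangent at (29, 26): λ = (3·29² + 5)/(2·26) ≡ 27/52. 52⁻¹ ≡ 27 (mod 61), so λ ≡ 27·27 ≡ 58.
  x = λ² - 29 - 29 = 3364 - 58 ≡ 12; y = λ·(29 - 12) - 26 ≡ 45. → (12, 45)
3P: (12, 45) + (29, 26). λ = (26 - 45)/(29 - 12) ≡ 42/17 mod 61. 17⁻¹ ≡ 18 (mod 61) since 17·18 = 306 ≡ 1, so λ ≡ 24.
  x = λ² - 12 - 29 = 576 - 41 ≡ 47; y = λ·(12 - 47) - 45 ≡ 30. → (47, 30)
4P: (47, 30) + (29, 26). λ = (26 - 30)/(29 - 47) ≡ 57/43 mod 61. 43⁻¹ ≡ 44 (mod 61), so λ ≡ 7.
  x = λ² - 47 - 29 = 49 - 76 ≡ 34; y = λ·(47 - 34) - 30 ≡ 0. → (34, 0)
5P: (34, 0) + (29, 26). λ = (26 - 0)/(29 - 34) ≡ 26/56 mod 61. 56⁻¹ ≡ 12 (mod 61) since 56·12 = 672 ≡ 1, so λ ≡ 7.
  x = λ² - 34 - 29 = 49 - 63 ≡ 47; y = λ·(34 - 47) - 0 ≡ 31. → (47, 31)
6P: (47, 31) + (29, 26). λ = (26 - 31)/(29 - 47) ≡ 56/43 mod 61. 43⁻¹ ≡ 44 (mod 61), so λ ≡ 24.
  x = λ² - 47 - 29 = 576 - 76 ≡ 12; y = λ·(47 - 12) - 31 ≡ 16. → (12, 16)
7P: (12, 16) + (29, 26). λ = (26 - 16)/(29 - 12) ≡ 10/17 mod 61. 17⁻¹ ≡ 18 (mod 61) since 17·18 = 306 ≡ 1, so λ ≡ 58.
  x = λ² - 12 - 29 = 3364 - 41 ≡ 29; y = λ·(12 - 29) - 16 ≡ 35. → (29, 35)
8P: (29, 35) + (29, 26): same x and y₁ ≡ -y₂, so the sum is 𝒪.
8P = 𝒪, so the order is 8.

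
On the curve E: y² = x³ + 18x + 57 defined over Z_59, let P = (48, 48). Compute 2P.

(9, 57)

tangent at (48, 48): λ = (3·48² + 18)/(2·48) ≡ 27/37. 37⁻¹ ≡ 8 (mod 59), so λ ≡ 27·8 ≡ 39.
  x = λ² - 48 - 48 = 1521 - 96 ≡ 9; y = λ·(48 - 9) - 48 ≡ 57. → (9, 57)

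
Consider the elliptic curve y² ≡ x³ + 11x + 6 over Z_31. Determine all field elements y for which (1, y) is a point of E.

x³ + 11x + 6 = 18 ≡ 18 (mod 31).
Square roots of 18 mod 31: 7 and 24 (since 7² = 49 ≡ 18).

7, 24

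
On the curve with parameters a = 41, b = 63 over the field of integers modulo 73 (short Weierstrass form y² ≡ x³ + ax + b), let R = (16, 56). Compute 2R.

tangent at (16, 56): λ = (3·16² + 41)/(2·56) ≡ 6/39. 39⁻¹ ≡ 15 (mod 73), so λ ≡ 6·15 ≡ 17.
  x = λ² - 16 - 16 = 289 - 32 ≡ 38; y = λ·(16 - 38) - 56 ≡ 8. → (38, 8)

(38, 8)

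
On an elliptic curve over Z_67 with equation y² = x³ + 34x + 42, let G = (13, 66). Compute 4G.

Double-and-add on 4 = (100)₂. Start with G = (13, 66) for the leading 1-bit.
double: tangent at (13, 66): λ = (3·13² + 34)/(2·66) ≡ 5/65. 65⁻¹ ≡ 33 (mod 67), so λ ≡ 5·33 ≡ 31.
  x = λ² - 13 - 13 = 961 - 26 ≡ 64; y = λ·(13 - 64) - 66 ≡ 28. → (64, 28)
double: tangent at (64, 28): λ = (3·64² + 34)/(2·28) ≡ 61/56. 56⁻¹ ≡ 6 (mod 67), so λ ≡ 61·6 ≡ 31.
  x = λ² - 64 - 64 = 961 - 128 ≡ 29; y = λ·(64 - 29) - 28 ≡ 52. → (29, 52)

(29, 52)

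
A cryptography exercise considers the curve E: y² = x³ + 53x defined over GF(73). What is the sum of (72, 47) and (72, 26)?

The two points share x = 72 and their y-coordinates satisfy 47 + 26 ≡ 0 (mod 73), so they are inverses. Their sum is 𝒪.

O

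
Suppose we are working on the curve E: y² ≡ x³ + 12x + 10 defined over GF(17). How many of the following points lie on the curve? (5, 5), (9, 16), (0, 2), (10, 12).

(5, 5): 5² ≡ 8, rhs ≡ 8 → on.
(9, 16): 16² ≡ 1, rhs ≡ 14 → off.
(0, 2): 2² ≡ 4, rhs ≡ 10 → off.
(10, 12): 12² ≡ 8, rhs ≡ 8 → on.

2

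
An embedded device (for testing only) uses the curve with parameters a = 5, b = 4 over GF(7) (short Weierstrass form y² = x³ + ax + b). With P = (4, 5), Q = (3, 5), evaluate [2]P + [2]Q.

First 2P:
Repeated addition: build up to 2P.
2P: tangent at (4, 5): λ = (3·4² + 5)/(2·5) ≡ 4/3. 3⁻¹ ≡ 5 (mod 7), so λ ≡ 4·5 ≡ 6.
  x = λ² - 4 - 4 = 36 - 8 ≡ 0; y = λ·(4 - 0) - 5 ≡ 5. → (0, 5)
2P = (0, 5).
Next 2Q:
Repeated addition: build up to 2Q.
2Q: tangent at (3, 5): λ = (3·3² + 5)/(2·5) ≡ 4/3. 3⁻¹ ≡ 5 (mod 7) since 3·5 = 15 ≡ 1, so λ ≡ 4·5 ≡ 6.
  x = λ² - 3 - 3 = 36 - 6 ≡ 2; y = λ·(3 - 2) - 5 ≡ 1. → (2, 1)
2Q = (2, 1).
Finally 2P + 2Q:
(0, 5) + (2, 1). λ = (1 - 5)/(2 - 0) ≡ 3/2 mod 7. 2⁻¹ ≡ 4 (mod 7), so λ ≡ 5.
  x = λ² - 0 - 2 = 25 - 2 ≡ 2; y = λ·(0 - 2) - 5 ≡ 6. → (2, 6)

(2, 6)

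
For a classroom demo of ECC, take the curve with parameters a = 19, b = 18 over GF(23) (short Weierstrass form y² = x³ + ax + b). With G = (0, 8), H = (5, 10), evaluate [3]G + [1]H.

(2, 15)

First 3G:
Repeated addition: build up to 3G.
2G: tangent at (0, 8): λ = (3·0² + 19)/(2·8) ≡ 19/16. 16⁻¹ ≡ 13 (mod 23), so λ ≡ 19·13 ≡ 17.
  x = λ² - 0 - 0 = 289 - 0 ≡ 13; y = λ·(0 - 13) - 8 ≡ 1. → (13, 1)
3G: (13, 1) + (0, 8). λ = (8 - 1)/(0 - 13) ≡ 7/10 mod 23. 10⁻¹ ≡ 7 (mod 23) since 10·7 = 70 ≡ 1, so λ ≡ 3.
  x = λ² - 13 - 0 = 9 - 13 ≡ 19; y = λ·(13 - 19) - 1 ≡ 4. → (19, 4)
3G = (19, 4).
Finally 3G + H:
(19, 4) + (5, 10). λ = (10 - 4)/(5 - 19) ≡ 6/9 mod 23. 9⁻¹ ≡ 18 (mod 23), so λ ≡ 16.
  x = λ² - 19 - 5 = 256 - 24 ≡ 2; y = λ·(19 - 2) - 4 ≡ 15. → (2, 15)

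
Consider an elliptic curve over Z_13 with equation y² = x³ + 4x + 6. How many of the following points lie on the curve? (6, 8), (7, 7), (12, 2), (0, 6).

1

(6, 8): 8² ≡ 12, rhs ≡ 12 → on.
(7, 7): 7² ≡ 10, rhs ≡ 0 → off.
(12, 2): 2² ≡ 4, rhs ≡ 1 → off.
(0, 6): 6² ≡ 10, rhs ≡ 6 → off.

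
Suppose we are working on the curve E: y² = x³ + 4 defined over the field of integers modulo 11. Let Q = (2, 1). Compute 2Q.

tangent at (2, 1): λ = (3·2² + 0)/(2·1) ≡ 1/2. 2⁻¹ ≡ 6 (mod 11), so λ ≡ 1·6 ≡ 6.
  x = λ² - 2 - 2 = 36 - 4 ≡ 10; y = λ·(2 - 10) - 1 ≡ 6. → (10, 6)

(10, 6)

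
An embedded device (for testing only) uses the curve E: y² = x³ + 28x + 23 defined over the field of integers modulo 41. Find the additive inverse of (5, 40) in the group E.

(5, 1)

-(5, 40) = (5, -40 mod 41) = (5, 1).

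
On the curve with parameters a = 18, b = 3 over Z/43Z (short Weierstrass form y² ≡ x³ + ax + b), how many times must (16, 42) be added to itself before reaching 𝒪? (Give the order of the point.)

11

2P: tangent at (16, 42): λ = (3·16² + 18)/(2·42) ≡ 12/41. 41⁻¹ ≡ 21 (mod 43), so λ ≡ 12·21 ≡ 37.
  x = λ² - 16 - 16 = 1369 - 32 ≡ 4; y = λ·(16 - 4) - 42 ≡ 15. → (4, 15)
3P: (4, 15) + (16, 42). λ = (42 - 15)/(16 - 4) ≡ 27/12 mod 43. 12⁻¹ ≡ 18 (mod 43) since 12·18 = 216 ≡ 1, so λ ≡ 13.
  x = λ² - 4 - 16 = 169 - 20 ≡ 20; y = λ·(4 - 20) - 15 ≡ 35. → (20, 35)
4P: (20, 35) + (16, 42). λ = (42 - 35)/(16 - 20) ≡ 7/39 mod 43. 39⁻¹ ≡ 32 (mod 43), so λ ≡ 9.
  x = λ² - 20 - 16 = 81 - 36 ≡ 2; y = λ·(20 - 2) - 35 ≡ 41. → (2, 41)
5P: (2, 41) + (16, 42). λ = (42 - 41)/(16 - 2) ≡ 1/14 mod 43. 14⁻¹ ≡ 40 (mod 43), so λ ≡ 40.
  x = λ² - 2 - 16 = 1600 - 18 ≡ 34; y = λ·(2 - 34) - 41 ≡ 12. → (34, 12)
6P: (34, 12) + (16, 42). λ = (42 - 12)/(16 - 34) ≡ 30/25 mod 43. 25⁻¹ ≡ 31 (mod 43) since 25·31 = 775 ≡ 1, so λ ≡ 27.
  x = λ² - 34 - 16 = 729 - 50 ≡ 34; y = λ·(34 - 34) - 12 ≡ 31. → (34, 31)
7P: (34, 31) + (16, 42). λ = (42 - 31)/(16 - 34) ≡ 11/25 mod 43. 25⁻¹ ≡ 31 (mod 43), so λ ≡ 40.
  x = λ² - 34 - 16 = 1600 - 50 ≡ 2; y = λ·(34 - 2) - 31 ≡ 2. → (2, 2)
8P: (2, 2) + (16, 42). λ = (42 - 2)/(16 - 2) ≡ 40/14 mod 43. 14⁻¹ ≡ 40 (mod 43) since 14·40 = 560 ≡ 1, so λ ≡ 9.
  x = λ² - 2 - 16 = 81 - 18 ≡ 20; y = λ·(2 - 20) - 2 ≡ 8. → (20, 8)
9P: (20, 8) + (16, 42). λ = (42 - 8)/(16 - 20) ≡ 34/39 mod 43. 39⁻¹ ≡ 32 (mod 43) since 39·32 = 1248 ≡ 1, so λ ≡ 13.
  x = λ² - 20 - 16 = 169 - 36 ≡ 4; y = λ·(20 - 4) - 8 ≡ 28. → (4, 28)
10P: (4, 28) + (16, 42). λ = (42 - 28)/(16 - 4) ≡ 14/12 mod 43. 12⁻¹ ≡ 18 (mod 43), so λ ≡ 37.
  x = λ² - 4 - 16 = 1369 - 20 ≡ 16; y = λ·(4 - 16) - 28 ≡ 1. → (16, 1)
11P: (16, 1) + (16, 42): same x and y₁ ≡ -y₂, so the sum is 𝒪.
11P = 𝒪, so the order is 11.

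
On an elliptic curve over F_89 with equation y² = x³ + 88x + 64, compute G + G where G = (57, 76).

(30, 45)

tangent at (57, 76): λ = (3·57² + 88)/(2·76) ≡ 45/63. 63⁻¹ ≡ 65 (mod 89), so λ ≡ 45·65 ≡ 77.
  x = λ² - 57 - 57 = 5929 - 114 ≡ 30; y = λ·(57 - 30) - 76 ≡ 45. → (30, 45)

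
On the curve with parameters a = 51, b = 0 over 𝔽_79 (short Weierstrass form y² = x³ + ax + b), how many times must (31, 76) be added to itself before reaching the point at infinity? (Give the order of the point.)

10

2P: tangent at (31, 76): λ = (3·31² + 51)/(2·76) ≡ 11/73. 73⁻¹ ≡ 13 (mod 79) since 73·13 = 949 ≡ 1, so λ ≡ 11·13 ≡ 64.
  x = λ² - 31 - 31 = 4096 - 62 ≡ 5; y = λ·(31 - 5) - 76 ≡ 8. → (5, 8)
3P: (5, 8) + (31, 76). λ = (76 - 8)/(31 - 5) ≡ 68/26 mod 79. 26⁻¹ ≡ 76 (mod 79), so λ ≡ 33.
  x = λ² - 5 - 31 = 1089 - 36 ≡ 26; y = λ·(5 - 26) - 8 ≡ 10. → (26, 10)
4P: (26, 10) + (31, 76). λ = (76 - 10)/(31 - 26) ≡ 66/5 mod 79. 5⁻¹ ≡ 16 (mod 79) since 5·16 = 80 ≡ 1, so λ ≡ 29.
  x = λ² - 26 - 31 = 841 - 57 ≡ 73; y = λ·(26 - 73) - 10 ≡ 49. → (73, 49)
5P: (73, 49) + (31, 76). λ = (76 - 49)/(31 - 73) ≡ 27/37 mod 79. 37⁻¹ ≡ 47 (mod 79) since 37·47 = 1739 ≡ 1, so λ ≡ 5.
  x = λ² - 73 - 31 = 25 - 104 ≡ 0; y = λ·(73 - 0) - 49 ≡ 0. → (0, 0)
6P: (0, 0) + (31, 76). λ = (76 - 0)/(31 - 0) ≡ 76/31 mod 79. 31⁻¹ ≡ 51 (mod 79) since 31·51 = 1581 ≡ 1, so λ ≡ 5.
  x = λ² - 0 - 31 = 25 - 31 ≡ 73; y = λ·(0 - 73) - 0 ≡ 30. → (73, 30)
7P: (73, 30) + (31, 76). λ = (76 - 30)/(31 - 73) ≡ 46/37 mod 79. 37⁻¹ ≡ 47 (mod 79), so λ ≡ 29.
  x = λ² - 73 - 31 = 841 - 104 ≡ 26; y = λ·(73 - 26) - 30 ≡ 69. → (26, 69)
8P: (26, 69) + (31, 76). λ = (76 - 69)/(31 - 26) ≡ 7/5 mod 79. 5⁻¹ ≡ 16 (mod 79), so λ ≡ 33.
  x = λ² - 26 - 31 = 1089 - 57 ≡ 5; y = λ·(26 - 5) - 69 ≡ 71. → (5, 71)
9P: (5, 71) + (31, 76). λ = (76 - 71)/(31 - 5) ≡ 5/26 mod 79. 26⁻¹ ≡ 76 (mod 79), so λ ≡ 64.
  x = λ² - 5 - 31 = 4096 - 36 ≡ 31; y = λ·(5 - 31) - 71 ≡ 3. → (31, 3)
10P: (31, 3) + (31, 76): same x and y₁ ≡ -y₂, so the sum is the point at infinity.
10P = the point at infinity, so the order is 10.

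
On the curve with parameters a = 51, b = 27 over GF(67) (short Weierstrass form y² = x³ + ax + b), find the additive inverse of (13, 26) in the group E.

(13, 41)

-(13, 26) = (13, -26 mod 67) = (13, 41).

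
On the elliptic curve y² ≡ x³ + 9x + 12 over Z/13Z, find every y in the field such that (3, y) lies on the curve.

1, 12

x³ + 9x + 12 = 66 ≡ 1 (mod 13).
Square roots of 1 mod 13: 1 and 12 (since 1² = 1 ≡ 1).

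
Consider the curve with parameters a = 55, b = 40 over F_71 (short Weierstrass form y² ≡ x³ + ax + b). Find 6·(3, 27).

(31, 56)

Write G = (3, 27).
Repeated addition: build up to 6G.
2G: tangent at (3, 27): λ = (3·3² + 55)/(2·27) ≡ 11/54. 54⁻¹ ≡ 25 (mod 71) since 54·25 = 1350 ≡ 1, so λ ≡ 11·25 ≡ 62.
  x = λ² - 3 - 3 = 3844 - 6 ≡ 4; y = λ·(3 - 4) - 27 ≡ 53. → (4, 53)
3G: (4, 53) + (3, 27). λ = (27 - 53)/(3 - 4) ≡ 45/70 mod 71. 70⁻¹ ≡ 70 (mod 71) since 70·70 = 4900 ≡ 1, so λ ≡ 26.
  x = λ² - 4 - 3 = 676 - 7 ≡ 30; y = λ·(4 - 30) - 53 ≡ 52. → (30, 52)
4G: (30, 52) + (3, 27). λ = (27 - 52)/(3 - 30) ≡ 46/44 mod 71. 44⁻¹ ≡ 21 (mod 71), so λ ≡ 43.
  x = λ² - 30 - 3 = 1849 - 33 ≡ 41; y = λ·(30 - 41) - 52 ≡ 43. → (41, 43)
5G: (41, 43) + (3, 27). λ = (27 - 43)/(3 - 41) ≡ 55/33 mod 71. 33⁻¹ ≡ 28 (mod 71), so λ ≡ 49.
  x = λ² - 41 - 3 = 2401 - 44 ≡ 14; y = λ·(41 - 14) - 43 ≡ 2. → (14, 2)
6G: (14, 2) + (3, 27). λ = (27 - 2)/(3 - 14) ≡ 25/60 mod 71. 60⁻¹ ≡ 58 (mod 71), so λ ≡ 30.
  x = λ² - 14 - 3 = 900 - 17 ≡ 31; y = λ·(14 - 31) - 2 ≡ 56. → (31, 56)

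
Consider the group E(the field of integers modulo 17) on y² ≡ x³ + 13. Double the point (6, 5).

(4, 3)

tangent at (6, 5): λ = (3·6² + 0)/(2·5) ≡ 6/10. 10⁻¹ ≡ 12 (mod 17) since 10·12 = 120 ≡ 1, so λ ≡ 6·12 ≡ 4.
  x = λ² - 6 - 6 = 16 - 12 ≡ 4; y = λ·(6 - 4) - 5 ≡ 3. → (4, 3)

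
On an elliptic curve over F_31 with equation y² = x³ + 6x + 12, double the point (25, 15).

tangent at (25, 15): λ = (3·25² + 6)/(2·15) ≡ 21/30. 30⁻¹ ≡ 30 (mod 31) since 30·30 = 900 ≡ 1, so λ ≡ 21·30 ≡ 10.
  x = λ² - 25 - 25 = 100 - 50 ≡ 19; y = λ·(25 - 19) - 15 ≡ 14. → (19, 14)

(19, 14)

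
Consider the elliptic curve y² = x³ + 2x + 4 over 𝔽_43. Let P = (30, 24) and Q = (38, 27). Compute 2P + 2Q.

First 2P:
Repeated addition: build up to 2P.
2P: tangent at (30, 24): λ = (3·30² + 2)/(2·24) ≡ 36/5. 5⁻¹ ≡ 26 (mod 43), so λ ≡ 36·26 ≡ 33.
  x = λ² - 30 - 30 = 1089 - 60 ≡ 40; y = λ·(30 - 40) - 24 ≡ 33. → (40, 33)
2P = (40, 33).
Next 2Q:
Repeated addition: build up to 2Q.
2Q: tangent at (38, 27): λ = (3·38² + 2)/(2·27) ≡ 34/11. 11⁻¹ ≡ 4 (mod 43), so λ ≡ 34·4 ≡ 7.
  x = λ² - 38 - 38 = 49 - 76 ≡ 16; y = λ·(38 - 16) - 27 ≡ 41. → (16, 41)
2Q = (16, 41).
Finally 2P + 2Q:
(40, 33) + (16, 41). λ = (41 - 33)/(16 - 40) ≡ 8/19 mod 43. 19⁻¹ ≡ 34 (mod 43) since 19·34 = 646 ≡ 1, so λ ≡ 14.
  x = λ² - 40 - 16 = 196 - 56 ≡ 11; y = λ·(40 - 11) - 33 ≡ 29. → (11, 29)

(11, 29)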